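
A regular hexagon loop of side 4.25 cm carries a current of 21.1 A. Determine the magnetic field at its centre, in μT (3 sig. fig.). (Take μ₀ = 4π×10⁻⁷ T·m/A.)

Each side is a finite straight segment at perpendicular distance d = a/(2 tan(π/6)) = 0.03681 m from the centre, with end-angles ±π/6.
One side contributes B₁ = (μ₀I/4πd)·2 sin(π/6) = 5.73×10⁻⁵ T.
All 6 sides add in the same direction: B = 6 × 5.73×10⁻⁵ = 3.44×10⁻⁴ T.

B ≈ 344 μT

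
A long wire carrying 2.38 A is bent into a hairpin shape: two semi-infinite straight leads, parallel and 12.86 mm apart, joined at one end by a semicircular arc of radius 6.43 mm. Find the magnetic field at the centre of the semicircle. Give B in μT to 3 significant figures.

The semicircular arc contributes B_arc = μ₀I·π/(4πR) = μ₀I/(4R) = 1.16×10⁻⁴ T.
Each semi-infinite lead is at perpendicular distance R = 0.00643 m from the centre, with the perpendicular foot at its near end, so it contributes μ₀I/(4πR); both point the same way, together 7.40×10⁻⁵ T.
Arc and leads all point the same direction: B = 1.16×10⁻⁴ + 7.40×10⁻⁵ = 1.90×10⁻⁴ T.

B ≈ 190 μT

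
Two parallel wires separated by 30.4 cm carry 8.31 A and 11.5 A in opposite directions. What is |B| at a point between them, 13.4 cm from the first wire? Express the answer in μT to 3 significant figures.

B ≈ 25.9 μT

Each long wire gives B = μ₀I/(2πd). Distances are d₁ = 0.134 m and d₂ = 0.17 m.
B₁ = 1.24×10⁻⁵ T, B₂ = 1.35×10⁻⁵ T.
Between antiparallel currents both contributions point the same way, so they add. B = B₁ + B₂ = 1.24×10⁻⁵ + 1.35×10⁻⁵ = 2.59×10⁻⁵ T.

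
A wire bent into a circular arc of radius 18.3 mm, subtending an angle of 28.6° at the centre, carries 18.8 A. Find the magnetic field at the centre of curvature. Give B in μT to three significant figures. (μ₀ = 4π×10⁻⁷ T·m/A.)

The Biot–Savart field of a circular arc at its centre is B = μ₀Iφ/(4πR), with φ = 0.4992 rad.
B = (4π×10⁻⁷ × 18.8 × 0.4992) / (4π × 0.0183) = 5.13×10⁻⁵ T.

B ≈ 51.3 μT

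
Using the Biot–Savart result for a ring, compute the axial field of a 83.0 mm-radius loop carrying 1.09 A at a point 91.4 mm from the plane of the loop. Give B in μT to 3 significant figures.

B ≈ 2.51 μT

On the axis of a circular loop, B = μ₀IR² / [2(R²+z²)^(3/2)].
R² + z² = (0.083)² + (0.0914)² = 0.01524 m², and (R²+z²)^(3/2) = 1.88×10⁻³ m³.
B = (4π×10⁻⁷ × 1.09 × 0.006889) / (2 × 1.88×10⁻³) = 2.51×10⁻⁶ T.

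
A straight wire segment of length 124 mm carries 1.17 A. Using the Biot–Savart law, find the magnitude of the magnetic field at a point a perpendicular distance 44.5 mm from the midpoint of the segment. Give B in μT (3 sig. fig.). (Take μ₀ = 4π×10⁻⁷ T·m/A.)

For a finite straight segment, B = (μ₀I/4πd)(sinθ₁ + sinθ₂), where θ₁, θ₂ are the angles from the perpendicular to each end.
The perpendicular from the point meets the wire at its midpoint, so each end is L/2 = 0.062 m away along the wire.
sinθ₁ = 0.062/√(0.062²+0.0445²) = 0.8124; sinθ₂ = 0.062/√(0.062²+0.0445²) = 0.8124.
B = (4π×10⁻⁷ × 1.17) / (4π × 0.0445) × (0.8124 + 0.8124) = 4.27×10⁻⁶ T.

B ≈ 4.27 μT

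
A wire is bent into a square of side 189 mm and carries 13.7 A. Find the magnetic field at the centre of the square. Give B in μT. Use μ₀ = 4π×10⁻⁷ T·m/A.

Each side is a finite straight segment at perpendicular distance d = a/(2 tan(π/4)) = 0.0945 m from the centre, with end-angles ±π/4.
One side contributes B₁ = (μ₀I/4πd)·2 sin(π/4) = 2.05×10⁻⁵ T.
All 4 sides add in the same direction: B = 4 × 2.05×10⁻⁵ = 8.20×10⁻⁵ T.

B ≈ 82.0 μT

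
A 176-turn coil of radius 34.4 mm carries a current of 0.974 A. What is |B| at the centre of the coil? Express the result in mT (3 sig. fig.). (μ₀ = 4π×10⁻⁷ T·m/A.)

For an N-turn flat coil, B = Nμ₀I/(2R) with R = 0.0344 m.
B = 176 × 1.78×10⁻⁵ T = 3.13×10⁻³ T.

B ≈ 3.13 mT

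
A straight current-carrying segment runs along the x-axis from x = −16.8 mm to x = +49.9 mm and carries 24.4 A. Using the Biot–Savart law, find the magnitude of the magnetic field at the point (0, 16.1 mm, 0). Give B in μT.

B ≈ 254 μT

For a finite straight segment, B = (μ₀I/4πd)(sinθ₁ + sinθ₂), where θ₁, θ₂ are the angles from the perpendicular to each end.
The perpendicular distance is d = 0.0161 m; the end-offsets along the wire are a = 0.0168 m and b = 0.0499 m.
sinθ₁ = 0.0168/√(0.0168²+0.0161²) = 0.7220; sinθ₂ = 0.0499/√(0.0499²+0.0161²) = 0.9517.
B = (4π×10⁻⁷ × 24.4) / (4π × 0.0161) × (0.7220 + 0.9517) = 2.54×10⁻⁴ T.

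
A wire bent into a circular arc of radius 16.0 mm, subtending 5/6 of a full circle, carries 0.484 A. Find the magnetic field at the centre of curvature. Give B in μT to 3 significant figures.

B ≈ 15.8 μT

The Biot–Savart field of a circular arc at its centre is B = μ₀Iφ/(4πR), with φ = 5.236 rad.
B = (4π×10⁻⁷ × 0.484 × 5.236) / (4π × 0.016) = 1.58×10⁻⁵ T.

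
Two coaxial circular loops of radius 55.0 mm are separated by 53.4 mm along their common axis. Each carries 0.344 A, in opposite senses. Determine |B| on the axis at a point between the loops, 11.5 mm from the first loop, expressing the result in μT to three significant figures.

Each loop contributes B = μ₀IR²/[2(R²+z²)^(3/2)] on the axis, with z measured from that loop.
Loop 1 (z = 0.0115 m): B₁ = 3.69×10⁻⁶ T. Loop 2 (z = 0.0419 m): B₂ = 1.98×10⁻⁶ T.
The fields oppose: B = |B₁ − B₂| = 1.71×10⁻⁶ T.

B ≈ 1.71 μT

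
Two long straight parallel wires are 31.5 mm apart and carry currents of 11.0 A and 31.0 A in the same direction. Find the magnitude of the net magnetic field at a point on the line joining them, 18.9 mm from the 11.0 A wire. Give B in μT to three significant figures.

B ≈ 376 μT

Each long wire gives B = μ₀I/(2πd). Distances are d₁ = 0.0189 m and d₂ = 0.0126 m.
B₁ = 1.16×10⁻⁴ T, B₂ = 4.92×10⁻⁴ T.
Between parallel currents the two contributions point in opposite directions, so they subtract. B = |B₁ − B₂| = |1.16×10⁻⁴ − 4.92×10⁻⁴| = 3.76×10⁻⁴ T.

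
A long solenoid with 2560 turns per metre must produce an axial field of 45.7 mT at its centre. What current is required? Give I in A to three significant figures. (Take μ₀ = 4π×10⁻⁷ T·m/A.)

I ≈ 14.2 A

Inside a long solenoid B = μ₀nI with n = 2560 m⁻¹, so I = B/(μ₀n).
I = 4.57×10⁻² / (4π×10⁻⁷ × 2560) = 14.2 A.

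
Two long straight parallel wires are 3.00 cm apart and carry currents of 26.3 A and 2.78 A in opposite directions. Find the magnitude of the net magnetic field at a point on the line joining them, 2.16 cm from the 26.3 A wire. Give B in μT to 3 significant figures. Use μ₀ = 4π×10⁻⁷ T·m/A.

Each long wire gives B = μ₀I/(2πd). Distances are d₁ = 0.0216 m and d₂ = 0.0084 m.
B₁ = 2.44×10⁻⁴ T, B₂ = 6.62×10⁻⁵ T.
Between antiparallel currents both contributions point the same way, so they add. B = B₁ + B₂ = 2.44×10⁻⁴ + 6.62×10⁻⁵ = 3.10×10⁻⁴ T.

B ≈ 310 μT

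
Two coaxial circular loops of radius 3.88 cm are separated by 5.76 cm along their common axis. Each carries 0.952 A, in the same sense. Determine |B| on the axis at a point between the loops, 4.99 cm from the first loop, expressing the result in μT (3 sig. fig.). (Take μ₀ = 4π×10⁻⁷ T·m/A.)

Each loop contributes B = μ₀IR²/[2(R²+z²)^(3/2)] on the axis, with z measured from that loop.
Loop 1 (z = 0.0499 m): B₁ = 3.57×10⁻⁶ T. Loop 2 (z = 0.0077 m): B₂ = 1.45×10⁻⁵ T.
The fields add: B = B₁ + B₂ = 1.81×10⁻⁵ T.

B ≈ 18.1 μT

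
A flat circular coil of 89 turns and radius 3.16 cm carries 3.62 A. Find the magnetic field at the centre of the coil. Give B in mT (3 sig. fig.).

For an N-turn flat coil, B = Nμ₀I/(2R) with R = 0.0316 m.
B = 89 × 7.20×10⁻⁵ T = 6.41×10⁻³ T.

B ≈ 6.41 mT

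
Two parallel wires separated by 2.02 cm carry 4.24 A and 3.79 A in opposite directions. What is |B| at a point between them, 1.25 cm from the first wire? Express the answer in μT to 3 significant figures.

B ≈ 166 μT

Each long wire gives B = μ₀I/(2πd). Distances are d₁ = 0.0125 m and d₂ = 0.0077 m.
B₁ = 6.78×10⁻⁵ T, B₂ = 9.84×10⁻⁵ T.
Between antiparallel currents both contributions point the same way, so they add. B = B₁ + B₂ = 6.78×10⁻⁵ + 9.84×10⁻⁵ = 1.66×10⁻⁴ T.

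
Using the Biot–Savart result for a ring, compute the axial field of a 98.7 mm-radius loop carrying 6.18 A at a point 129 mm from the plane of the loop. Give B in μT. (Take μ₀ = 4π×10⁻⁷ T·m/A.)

B ≈ 8.83 μT

On the axis of a circular loop, B = μ₀IR² / [2(R²+z²)^(3/2)].
R² + z² = (0.0987)² + (0.129)² = 0.02638 m², and (R²+z²)^(3/2) = 4.29×10⁻³ m³.
B = (4π×10⁻⁷ × 6.18 × 0.009742) / (2 × 4.29×10⁻³) = 8.83×10⁻⁶ T.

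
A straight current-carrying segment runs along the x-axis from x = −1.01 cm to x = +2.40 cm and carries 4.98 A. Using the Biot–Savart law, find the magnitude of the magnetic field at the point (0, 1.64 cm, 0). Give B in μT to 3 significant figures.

B ≈ 41.0 μT

For a finite straight segment, B = (μ₀I/4πd)(sinθ₁ + sinθ₂), where θ₁, θ₂ are the angles from the perpendicular to each end.
The perpendicular distance is d = 0.0164 m; the end-offsets along the wire are a = 0.0101 m and b = 0.024 m.
sinθ₁ = 0.0101/√(0.0101²+0.0164²) = 0.5244; sinθ₂ = 0.024/√(0.024²+0.0164²) = 0.8256.
B = (4π×10⁻⁷ × 4.98) / (4π × 0.0164) × (0.5244 + 0.8256) = 4.10×10⁻⁵ T.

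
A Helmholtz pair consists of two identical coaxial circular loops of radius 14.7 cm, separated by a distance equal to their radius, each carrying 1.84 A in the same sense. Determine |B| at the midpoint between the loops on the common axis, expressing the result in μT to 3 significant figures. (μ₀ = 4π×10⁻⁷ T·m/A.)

B ≈ 11.3 μT

Each loop contributes B = μ₀IR²/[2(R²+z²)^(3/2)] on the axis, with z measured from that loop.
Loop 1 (z = 0.0735 m): B₁ = 5.63×10⁻⁶ T. Loop 2 (z = 0.0735 m): B₂ = 5.63×10⁻⁶ T.
The fields add: B = B₁ + B₂ = 1.13×10⁻⁵ T.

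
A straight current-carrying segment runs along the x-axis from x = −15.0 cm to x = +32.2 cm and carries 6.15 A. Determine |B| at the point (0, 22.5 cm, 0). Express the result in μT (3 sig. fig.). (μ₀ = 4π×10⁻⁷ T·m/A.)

B ≈ 3.76 μT

For a finite straight segment, B = (μ₀I/4πd)(sinθ₁ + sinθ₂), where θ₁, θ₂ are the angles from the perpendicular to each end.
The perpendicular distance is d = 0.225 m; the end-offsets along the wire are a = 0.15 m and b = 0.322 m.
sinθ₁ = 0.15/√(0.15²+0.225²) = 0.5547; sinθ₂ = 0.322/√(0.322²+0.225²) = 0.8197.
B = (4π×10⁻⁷ × 6.15) / (4π × 0.225) × (0.5547 + 0.8197) = 3.76×10⁻⁶ T.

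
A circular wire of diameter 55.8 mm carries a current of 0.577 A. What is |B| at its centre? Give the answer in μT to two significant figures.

B ≈ 13 μT

At the centre of a circular loop the Biot–Savart law gives B = μ₀I/(2R) (so R = 0.0279 m).
B = (4π×10⁻⁷ × 0.577) / (2 × 0.0279) = 1.30×10⁻⁵ T.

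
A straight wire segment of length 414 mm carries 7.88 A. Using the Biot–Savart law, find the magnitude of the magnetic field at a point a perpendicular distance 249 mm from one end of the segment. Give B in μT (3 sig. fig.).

For a finite straight segment, B = (μ₀I/4πd)(sinθ₁ + sinθ₂), where θ₁, θ₂ are the angles from the perpendicular to each end.
The perpendicular foot is at one end, so the two end-offsets along the wire are 0 and L = 0.414 m.
sinθ₁ = 0/√(0²+0.249²) = 0.0000; sinθ₂ = 0.414/√(0.414²+0.249²) = 0.8569.
B = (4π×10⁻⁷ × 7.88) / (4π × 0.249) × (0.0000 + 0.8569) = 2.71×10⁻⁶ T.

B ≈ 2.71 μT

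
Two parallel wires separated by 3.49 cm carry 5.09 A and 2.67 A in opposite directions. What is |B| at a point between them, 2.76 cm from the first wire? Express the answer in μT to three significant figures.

B ≈ 110 μT

Each long wire gives B = μ₀I/(2πd). Distances are d₁ = 0.0276 m and d₂ = 0.0073 m.
B₁ = 3.69×10⁻⁵ T, B₂ = 7.32×10⁻⁵ T.
Between antiparallel currents both contributions point the same way, so they add. B = B₁ + B₂ = 3.69×10⁻⁵ + 7.32×10⁻⁵ = 1.10×10⁻⁴ T.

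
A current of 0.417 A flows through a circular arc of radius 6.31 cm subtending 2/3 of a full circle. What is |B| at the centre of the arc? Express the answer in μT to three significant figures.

The Biot–Savart field of a circular arc at its centre is B = μ₀Iφ/(4πR), with φ = 4.189 rad.
B = (4π×10⁻⁷ × 0.417 × 4.189) / (4π × 0.0631) = 2.77×10⁻⁶ T.

B ≈ 2.77 μT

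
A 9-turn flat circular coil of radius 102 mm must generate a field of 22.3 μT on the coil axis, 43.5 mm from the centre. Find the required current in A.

For an N-turn coil, B = Nμ₀IR²/[2(R²+z²)^(3/2)] with R = 0.102 m, z = 0.0435 m, so I = 2B(R²+z²)^(3/2)/(Nμ₀R²) = 2 × 2.23×10⁻⁵ × 1.36×10⁻³ / (9 × 4π×10⁻⁷ × 0.0104) = 0.517 A.

I ≈ 0.517 A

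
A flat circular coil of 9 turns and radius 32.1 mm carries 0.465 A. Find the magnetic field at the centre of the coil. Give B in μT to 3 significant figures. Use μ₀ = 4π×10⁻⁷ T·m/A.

For an N-turn flat coil, B = Nμ₀I/(2R) with R = 0.0321 m.
B = 9 × 9.10×10⁻⁶ T = 8.19×10⁻⁵ T.

B ≈ 81.9 μT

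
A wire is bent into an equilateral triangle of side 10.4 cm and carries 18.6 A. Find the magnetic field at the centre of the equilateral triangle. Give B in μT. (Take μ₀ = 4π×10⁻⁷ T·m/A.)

B ≈ 322 μT

Each side is a finite straight segment at perpendicular distance d = a/(2 tan(π/3)) = 0.03002 m from the centre, with end-angles ±π/3.
One side contributes B₁ = (μ₀I/4πd)·2 sin(π/3) = 1.07×10⁻⁴ T.
All 3 sides add in the same direction: B = 3 × 1.07×10⁻⁴ = 3.22×10⁻⁴ T.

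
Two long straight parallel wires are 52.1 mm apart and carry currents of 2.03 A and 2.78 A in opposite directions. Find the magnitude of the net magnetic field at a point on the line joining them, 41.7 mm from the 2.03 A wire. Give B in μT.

B ≈ 63.2 μT

Each long wire gives B = μ₀I/(2πd). Distances are d₁ = 0.0417 m and d₂ = 0.0104 m.
B₁ = 9.74×10⁻⁶ T, B₂ = 5.35×10⁻⁵ T.
Between antiparallel currents both contributions point the same way, so they add. B = B₁ + B₂ = 9.74×10⁻⁶ + 5.35×10⁻⁵ = 6.32×10⁻⁵ T.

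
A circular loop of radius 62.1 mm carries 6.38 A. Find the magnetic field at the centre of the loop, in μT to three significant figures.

B ≈ 64.6 μT

At the centre of a circular loop the Biot–Savart law gives B = μ₀I/(2R).
B = (4π×10⁻⁷ × 6.38) / (2 × 0.0621) = 6.46×10⁻⁵ T.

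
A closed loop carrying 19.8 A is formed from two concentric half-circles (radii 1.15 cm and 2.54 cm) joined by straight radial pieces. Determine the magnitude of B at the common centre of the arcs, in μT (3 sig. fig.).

The radial connectors point toward the centre, so dl × r̂ = 0 and they contribute nothing.
Each semicircle gives μ₀I/(4R): inner arc 5.41×10⁻⁴ T, outer arc 2.45×10⁻⁴ T.
The two arcs carry current in opposite angular senses, so their fields oppose: B = |5.41×10⁻⁴ − 2.45×10⁻⁴| = 2.96×10⁻⁴ T.

B ≈ 296 μT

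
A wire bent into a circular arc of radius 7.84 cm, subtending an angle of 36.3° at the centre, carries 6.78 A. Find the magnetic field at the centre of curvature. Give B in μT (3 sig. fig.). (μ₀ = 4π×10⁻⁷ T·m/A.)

The Biot–Savart field of a circular arc at its centre is B = μ₀Iφ/(4πR), with φ = 0.6336 rad.
B = (4π×10⁻⁷ × 6.78 × 0.6336) / (4π × 0.0784) = 5.48×10⁻⁶ T.

B ≈ 5.48 μT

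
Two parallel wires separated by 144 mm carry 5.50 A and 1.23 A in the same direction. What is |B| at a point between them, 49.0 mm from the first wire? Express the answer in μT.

Each long wire gives B = μ₀I/(2πd). Distances are d₁ = 0.049 m and d₂ = 0.095 m.
B₁ = 2.24×10⁻⁵ T, B₂ = 2.59×10⁻⁶ T.
Between parallel currents the two contributions point in opposite directions, so they subtract. B = |B₁ − B₂| = |2.24×10⁻⁵ − 2.59×10⁻⁶| = 1.99×10⁻⁵ T.

B ≈ 19.9 μT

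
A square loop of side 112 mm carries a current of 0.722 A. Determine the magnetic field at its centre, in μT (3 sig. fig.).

Each side is a finite straight segment at perpendicular distance d = a/(2 tan(π/4)) = 0.056 m from the centre, with end-angles ±π/4.
One side contributes B₁ = (μ₀I/4πd)·2 sin(π/4) = 1.82×10⁻⁶ T.
All 4 sides add in the same direction: B = 4 × 1.82×10⁻⁶ = 7.29×10⁻⁶ T.

B ≈ 7.29 μT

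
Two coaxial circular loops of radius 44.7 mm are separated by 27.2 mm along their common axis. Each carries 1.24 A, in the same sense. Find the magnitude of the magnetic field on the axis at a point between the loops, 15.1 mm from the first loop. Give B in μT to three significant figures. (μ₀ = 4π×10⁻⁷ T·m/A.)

B ≈ 30.5 μT

Each loop contributes B = μ₀IR²/[2(R²+z²)^(3/2)] on the axis, with z measured from that loop.
Loop 1 (z = 0.0151 m): B₁ = 1.48×10⁻⁵ T. Loop 2 (z = 0.0121 m): B₂ = 1.57×10⁻⁵ T.
The fields add: B = B₁ + B₂ = 3.05×10⁻⁵ T.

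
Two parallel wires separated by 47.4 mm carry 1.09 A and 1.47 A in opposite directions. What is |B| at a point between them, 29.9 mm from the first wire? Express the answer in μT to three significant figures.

B ≈ 24.1 μT

Each long wire gives B = μ₀I/(2πd). Distances are d₁ = 0.0299 m and d₂ = 0.0175 m.
B₁ = 7.29×10⁻⁶ T, B₂ = 1.68×10⁻⁵ T.
Between antiparallel currents both contributions point the same way, so they add. B = B₁ + B₂ = 7.29×10⁻⁶ + 1.68×10⁻⁵ = 2.41×10⁻⁵ T.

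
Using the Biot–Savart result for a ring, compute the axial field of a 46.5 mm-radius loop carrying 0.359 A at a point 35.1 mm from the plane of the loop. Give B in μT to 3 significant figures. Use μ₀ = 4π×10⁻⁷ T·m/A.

B ≈ 2.47 μT

On the axis of a circular loop, B = μ₀IR² / [2(R²+z²)^(3/2)].
R² + z² = (0.0465)² + (0.0351)² = 0.003394 m², and (R²+z²)^(3/2) = 1.98×10⁻⁴ m³.
B = (4π×10⁻⁷ × 0.359 × 0.002162) / (2 × 1.98×10⁻⁴) = 2.47×10⁻⁶ T.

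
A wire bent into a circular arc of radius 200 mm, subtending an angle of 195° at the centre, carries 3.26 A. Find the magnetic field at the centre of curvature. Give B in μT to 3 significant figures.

B ≈ 5.55 μT

The Biot–Savart field of a circular arc at its centre is B = μ₀Iφ/(4πR), with φ = 3.403 rad.
B = (4π×10⁻⁷ × 3.26 × 3.403) / (4π × 0.2) = 5.55×10⁻⁶ T.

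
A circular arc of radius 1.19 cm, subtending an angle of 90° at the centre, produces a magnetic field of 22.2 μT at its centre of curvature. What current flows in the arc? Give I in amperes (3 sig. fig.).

For a circular arc, B = μ₀Iφ/(4πR) with φ in radians; here φ = 1.571 rad.
So I = 4πRB/(μ₀φ) = 4π × 0.0119 × 2.22×10⁻⁵ / (4π×10⁻⁷ × 1.571) = 1.68 A.

I ≈ 1.68 A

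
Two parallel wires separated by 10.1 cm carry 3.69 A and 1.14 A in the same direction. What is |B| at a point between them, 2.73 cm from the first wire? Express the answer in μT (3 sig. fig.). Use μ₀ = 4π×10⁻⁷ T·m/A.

B ≈ 23.9 μT

Each long wire gives B = μ₀I/(2πd). Distances are d₁ = 0.0273 m and d₂ = 0.0737 m.
B₁ = 2.70×10⁻⁵ T, B₂ = 3.09×10⁻⁶ T.
Between parallel currents the two contributions point in opposite directions, so they subtract. B = |B₁ − B₂| = |2.70×10⁻⁵ − 3.09×10⁻⁶| = 2.39×10⁻⁵ T.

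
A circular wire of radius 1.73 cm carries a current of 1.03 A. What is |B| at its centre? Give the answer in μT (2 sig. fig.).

At the centre of a circular loop the Biot–Savart law gives B = μ₀I/(2R).
B = (4π×10⁻⁷ × 1.03) / (2 × 0.0173) = 3.74×10⁻⁵ T.

B ≈ 37 μT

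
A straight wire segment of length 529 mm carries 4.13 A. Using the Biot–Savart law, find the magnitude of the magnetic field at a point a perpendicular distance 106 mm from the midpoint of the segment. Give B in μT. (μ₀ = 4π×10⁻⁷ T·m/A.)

For a finite straight segment, B = (μ₀I/4πd)(sinθ₁ + sinθ₂), where θ₁, θ₂ are the angles from the perpendicular to each end.
The perpendicular from the point meets the wire at its midpoint, so each end is L/2 = 0.2645 m away along the wire.
sinθ₁ = 0.2645/√(0.2645²+0.106²) = 0.9282; sinθ₂ = 0.2645/√(0.2645²+0.106²) = 0.9282.
B = (4π×10⁻⁷ × 4.13) / (4π × 0.106) × (0.9282 + 0.9282) = 7.23×10⁻⁶ T.

B ≈ 7.23 μT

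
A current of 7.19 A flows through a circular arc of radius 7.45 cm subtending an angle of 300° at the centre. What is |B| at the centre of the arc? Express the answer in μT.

B ≈ 50.5 μT

The Biot–Savart field of a circular arc at its centre is B = μ₀Iφ/(4πR), with φ = 5.236 rad.
B = (4π×10⁻⁷ × 7.19 × 5.236) / (4π × 0.0745) = 5.05×10⁻⁵ T.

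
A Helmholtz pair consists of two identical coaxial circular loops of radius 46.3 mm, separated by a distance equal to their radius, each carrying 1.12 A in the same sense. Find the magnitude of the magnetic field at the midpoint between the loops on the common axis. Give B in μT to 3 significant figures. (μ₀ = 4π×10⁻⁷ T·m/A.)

B ≈ 21.8 μT

Each loop contributes B = μ₀IR²/[2(R²+z²)^(3/2)] on the axis, with z measured from that loop.
Loop 1 (z = 0.02315 m): B₁ = 1.09×10⁻⁵ T. Loop 2 (z = 0.02315 m): B₂ = 1.09×10⁻⁵ T.
The fields add: B = B₁ + B₂ = 2.18×10⁻⁵ T.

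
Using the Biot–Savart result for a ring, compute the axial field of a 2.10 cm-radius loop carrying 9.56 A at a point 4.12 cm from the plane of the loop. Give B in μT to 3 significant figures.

On the axis of a circular loop, B = μ₀IR² / [2(R²+z²)^(3/2)].
R² + z² = (0.021)² + (0.0412)² = 0.002138 m², and (R²+z²)^(3/2) = 9.89×10⁻⁵ m³.
B = (4π×10⁻⁷ × 9.56 × 0.000441) / (2 × 9.89×10⁻⁵) = 2.68×10⁻⁵ T.

B ≈ 26.8 μT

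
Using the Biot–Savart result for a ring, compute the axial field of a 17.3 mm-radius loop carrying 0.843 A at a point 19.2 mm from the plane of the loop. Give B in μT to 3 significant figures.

On the axis of a circular loop, B = μ₀IR² / [2(R²+z²)^(3/2)].
R² + z² = (0.0173)² + (0.0192)² = 0.0006679 m², and (R²+z²)^(3/2) = 1.73×10⁻⁵ m³.
B = (4π×10⁻⁷ × 0.843 × 0.0002993) / (2 × 1.73×10⁻⁵) = 9.18×10⁻⁶ T.

B ≈ 9.18 μT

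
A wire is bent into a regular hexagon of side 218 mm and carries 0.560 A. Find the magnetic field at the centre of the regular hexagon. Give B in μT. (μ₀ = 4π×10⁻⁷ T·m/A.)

B ≈ 1.78 μT

Each side is a finite straight segment at perpendicular distance d = a/(2 tan(π/6)) = 0.1888 m from the centre, with end-angles ±π/6.
One side contributes B₁ = (μ₀I/4πd)·2 sin(π/6) = 2.97×10⁻⁷ T.
All 6 sides add in the same direction: B = 6 × 2.97×10⁻⁷ = 1.78×10⁻⁶ T.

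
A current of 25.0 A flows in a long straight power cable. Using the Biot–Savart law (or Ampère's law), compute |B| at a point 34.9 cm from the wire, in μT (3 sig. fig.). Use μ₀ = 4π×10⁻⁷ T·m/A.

B ≈ 14.3 μT

For an infinitely long straight wire, B = μ₀I/(2πd).
B = (4π×10⁻⁷ × 25.0) / (2π × 0.349) = 1.43×10⁻⁵ T.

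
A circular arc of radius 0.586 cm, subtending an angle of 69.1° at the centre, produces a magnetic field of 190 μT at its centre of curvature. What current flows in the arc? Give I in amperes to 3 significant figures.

For a circular arc, B = μ₀Iφ/(4πR) with φ in radians; here φ = 1.206 rad.
So I = 4πRB/(μ₀φ) = 4π × 0.00586 × 1.90×10⁻⁴ / (4π×10⁻⁷ × 1.206) = 9.23 A.

I ≈ 9.23 A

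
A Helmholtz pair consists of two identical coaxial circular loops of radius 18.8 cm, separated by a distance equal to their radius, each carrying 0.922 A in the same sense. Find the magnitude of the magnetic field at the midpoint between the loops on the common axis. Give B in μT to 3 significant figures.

Each loop contributes B = μ₀IR²/[2(R²+z²)^(3/2)] on the axis, with z measured from that loop.
Loop 1 (z = 0.094 m): B₁ = 2.20×10⁻⁶ T. Loop 2 (z = 0.094 m): B₂ = 2.20×10⁻⁶ T.
The fields add: B = B₁ + B₂ = 4.41×10⁻⁶ T.

B ≈ 4.41 μT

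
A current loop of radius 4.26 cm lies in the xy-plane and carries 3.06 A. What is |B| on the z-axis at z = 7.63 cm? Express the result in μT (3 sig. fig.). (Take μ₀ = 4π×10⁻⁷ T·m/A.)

On the axis of a circular loop, B = μ₀IR² / [2(R²+z²)^(3/2)].
R² + z² = (0.0426)² + (0.0763)² = 0.007636 m², and (R²+z²)^(3/2) = 6.67×10⁻⁴ m³.
B = (4π×10⁻⁷ × 3.06 × 0.001815) / (2 × 6.67×10⁻⁴) = 5.23×10⁻⁶ T.

B ≈ 5.23 μT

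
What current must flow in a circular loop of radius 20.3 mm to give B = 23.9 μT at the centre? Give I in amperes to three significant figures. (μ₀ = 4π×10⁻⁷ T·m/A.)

At the centre of a circular loop B = μ₀I/(2R), so I = 2RB/μ₀.
With R = 0.0203 m, I = 2 × 0.0203 × 2.39×10⁻⁵ / (4π×10⁻⁷) = 0.772 A.

I ≈ 0.772 A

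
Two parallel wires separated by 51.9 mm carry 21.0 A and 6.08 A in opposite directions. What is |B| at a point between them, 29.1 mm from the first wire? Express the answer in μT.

B ≈ 198 μT

Each long wire gives B = μ₀I/(2πd). Distances are d₁ = 0.0291 m and d₂ = 0.0228 m.
B₁ = 1.44×10⁻⁴ T, B₂ = 5.33×10⁻⁵ T.
Between antiparallel currents both contributions point the same way, so they add. B = B₁ + B₂ = 1.44×10⁻⁴ + 5.33×10⁻⁵ = 1.98×10⁻⁴ T.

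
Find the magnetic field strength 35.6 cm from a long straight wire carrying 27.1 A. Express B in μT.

B ≈ 15.2 μT

For an infinitely long straight wire, B = μ₀I/(2πd).
B = (4π×10⁻⁷ × 27.1) / (2π × 0.356) = 1.52×10⁻⁵ T.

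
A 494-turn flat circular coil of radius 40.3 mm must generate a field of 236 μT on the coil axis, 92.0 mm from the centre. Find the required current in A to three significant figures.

For an N-turn coil, B = Nμ₀IR²/[2(R²+z²)^(3/2)] with R = 0.0403 m, z = 0.092 m, so I = 2B(R²+z²)^(3/2)/(Nμ₀R²) = 2 × 2.36×10⁻⁴ × 1.01×10⁻³ / (494 × 4π×10⁻⁷ × 0.001624) = 0.474 A.

I ≈ 0.474 A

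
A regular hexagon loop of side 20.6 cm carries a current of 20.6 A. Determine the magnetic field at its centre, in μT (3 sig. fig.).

B ≈ 69.3 μT

Each side is a finite straight segment at perpendicular distance d = a/(2 tan(π/6)) = 0.1784 m from the centre, with end-angles ±π/6.
One side contributes B₁ = (μ₀I/4πd)·2 sin(π/6) = 1.15×10⁻⁵ T.
All 6 sides add in the same direction: B = 6 × 1.15×10⁻⁵ = 6.93×10⁻⁵ T.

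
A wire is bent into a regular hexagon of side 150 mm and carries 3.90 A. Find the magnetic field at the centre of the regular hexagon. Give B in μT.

Each side is a finite straight segment at perpendicular distance d = a/(2 tan(π/6)) = 0.1299 m from the centre, with end-angles ±π/6.
One side contributes B₁ = (μ₀I/4πd)·2 sin(π/6) = 3.00×10⁻⁶ T.
All 6 sides add in the same direction: B = 6 × 3.00×10⁻⁶ = 1.80×10⁻⁵ T.

B ≈ 18.0 μT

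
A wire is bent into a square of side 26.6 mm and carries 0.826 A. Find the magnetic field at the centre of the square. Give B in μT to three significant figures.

B ≈ 35.1 μT

Each side is a finite straight segment at perpendicular distance d = a/(2 tan(π/4)) = 0.0133 m from the centre, with end-angles ±π/4.
One side contributes B₁ = (μ₀I/4πd)·2 sin(π/4) = 8.78×10⁻⁶ T.
All 4 sides add in the same direction: B = 4 × 8.78×10⁻⁶ = 3.51×10⁻⁵ T.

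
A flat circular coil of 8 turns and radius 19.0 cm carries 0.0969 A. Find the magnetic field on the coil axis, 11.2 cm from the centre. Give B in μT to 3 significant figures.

B ≈ 1.64 μT

For an N-turn flat coil, B = Nμ₀IR²/[2(R²+z²)^(3/2)] with R = 0.19 m, z = 0.112 m.
B = 8 × 2.05×10⁻⁷ T = 1.64×10⁻⁶ T.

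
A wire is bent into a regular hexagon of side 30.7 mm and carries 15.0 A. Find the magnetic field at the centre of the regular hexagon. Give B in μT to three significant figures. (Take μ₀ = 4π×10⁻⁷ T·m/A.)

Each side is a finite straight segment at perpendicular distance d = a/(2 tan(π/6)) = 0.02659 m from the centre, with end-angles ±π/6.
One side contributes B₁ = (μ₀I/4πd)·2 sin(π/6) = 5.64×10⁻⁵ T.
All 6 sides add in the same direction: B = 6 × 5.64×10⁻⁵ = 3.39×10⁻⁴ T.

B ≈ 339 μT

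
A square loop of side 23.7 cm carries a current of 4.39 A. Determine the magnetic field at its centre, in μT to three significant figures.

Each side is a finite straight segment at perpendicular distance d = a/(2 tan(π/4)) = 0.1185 m from the centre, with end-angles ±π/4.
One side contributes B₁ = (μ₀I/4πd)·2 sin(π/4) = 5.24×10⁻⁶ T.
All 4 sides add in the same direction: B = 4 × 5.24×10⁻⁶ = 2.10×10⁻⁵ T.

B ≈ 21.0 μT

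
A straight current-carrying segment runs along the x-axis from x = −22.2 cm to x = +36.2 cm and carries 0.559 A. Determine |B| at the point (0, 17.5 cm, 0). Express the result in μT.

B ≈ 0.538 μT

For a finite straight segment, B = (μ₀I/4πd)(sinθ₁ + sinθ₂), where θ₁, θ₂ are the angles from the perpendicular to each end.
The perpendicular distance is d = 0.175 m; the end-offsets along the wire are a = 0.222 m and b = 0.362 m.
sinθ₁ = 0.222/√(0.222²+0.175²) = 0.7853; sinθ₂ = 0.362/√(0.362²+0.175²) = 0.9003.
B = (4π×10⁻⁷ × 0.559) / (4π × 0.175) × (0.7853 + 0.9003) = 5.38×10⁻⁷ T.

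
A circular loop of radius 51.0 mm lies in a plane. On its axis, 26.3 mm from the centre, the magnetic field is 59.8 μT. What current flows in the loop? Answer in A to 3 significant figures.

On the axis of a loop, B = μ₀IR²/[2(R²+z²)^(3/2)], so I = 2B(R²+z²)^(3/2)/(μ₀R²).
R² + z² = 0.002601 + 0.0006917 = 0.003293 m²; raised to 3/2 gives 1.89×10⁻⁴ m³.
I = 2 × 5.98×10⁻⁵ × 1.89×10⁻⁴ / (1.26×10⁻⁶ × 0.002601) = 6.91 A.

I ≈ 6.91 A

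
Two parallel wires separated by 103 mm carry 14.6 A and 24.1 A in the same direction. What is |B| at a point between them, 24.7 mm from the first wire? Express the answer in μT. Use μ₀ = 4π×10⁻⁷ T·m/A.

Each long wire gives B = μ₀I/(2πd). Distances are d₁ = 0.0247 m and d₂ = 0.0783 m.
B₁ = 1.18×10⁻⁴ T, B₂ = 6.16×10⁻⁵ T.
Between parallel currents the two contributions point in opposite directions, so they subtract. B = |B₁ − B₂| = |1.18×10⁻⁴ − 6.16×10⁻⁵| = 5.67×10⁻⁵ T.

B ≈ 56.7 μT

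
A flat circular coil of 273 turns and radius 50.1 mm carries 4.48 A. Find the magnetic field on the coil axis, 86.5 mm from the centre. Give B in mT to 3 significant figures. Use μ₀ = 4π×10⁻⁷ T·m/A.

For an N-turn flat coil, B = Nμ₀IR²/[2(R²+z²)^(3/2)] with R = 0.0501 m, z = 0.0865 m.
B = 273 × 7.07×10⁻⁶ T = 1.93×10⁻³ T.

B ≈ 1.93 mT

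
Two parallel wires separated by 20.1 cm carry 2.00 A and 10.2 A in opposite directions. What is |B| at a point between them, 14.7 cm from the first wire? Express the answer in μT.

B ≈ 40.5 μT

Each long wire gives B = μ₀I/(2πd). Distances are d₁ = 0.147 m and d₂ = 0.054 m.
B₁ = 2.72×10⁻⁶ T, B₂ = 3.78×10⁻⁵ T.
Between antiparallel currents both contributions point the same way, so they add. B = B₁ + B₂ = 2.72×10⁻⁶ + 3.78×10⁻⁵ = 4.05×10⁻⁵ T.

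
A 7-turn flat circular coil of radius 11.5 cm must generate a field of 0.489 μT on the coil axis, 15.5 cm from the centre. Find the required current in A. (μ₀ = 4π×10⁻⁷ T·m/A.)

For an N-turn coil, B = Nμ₀IR²/[2(R²+z²)^(3/2)] with R = 0.115 m, z = 0.155 m, so I = 2B(R²+z²)^(3/2)/(Nμ₀R²) = 2 × 4.89×10⁻⁷ × 7.19×10⁻³ / (7 × 4π×10⁻⁷ × 0.01323) = 6.04×10⁻² A.

I ≈ 0.0604 A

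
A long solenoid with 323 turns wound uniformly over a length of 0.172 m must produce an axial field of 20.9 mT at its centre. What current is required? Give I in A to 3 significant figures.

Inside a long solenoid B = μ₀nI with n = 1878 m⁻¹, so I = B/(μ₀n).
I = 2.09×10⁻² / (4π×10⁻⁷ × 1878) = 8.86 A.

I ≈ 8.86 A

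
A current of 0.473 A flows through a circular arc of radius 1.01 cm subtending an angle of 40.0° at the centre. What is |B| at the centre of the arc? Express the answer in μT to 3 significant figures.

The Biot–Savart field of a circular arc at its centre is B = μ₀Iφ/(4πR), with φ = 0.6981 rad.
B = (4π×10⁻⁷ × 0.473 × 0.6981) / (4π × 0.0101) = 3.27×10⁻⁶ T.

B ≈ 3.27 μT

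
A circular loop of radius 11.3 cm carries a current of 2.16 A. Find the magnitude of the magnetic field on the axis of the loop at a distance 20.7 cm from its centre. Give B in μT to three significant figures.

On the axis of a circular loop, B = μ₀IR² / [2(R²+z²)^(3/2)].
R² + z² = (0.113)² + (0.207)² = 0.05562 m², and (R²+z²)^(3/2) = 1.31×10⁻² m³.
B = (4π×10⁻⁷ × 2.16 × 0.01277) / (2 × 1.31×10⁻²) = 1.32×10⁻⁶ T.

B ≈ 1.32 μT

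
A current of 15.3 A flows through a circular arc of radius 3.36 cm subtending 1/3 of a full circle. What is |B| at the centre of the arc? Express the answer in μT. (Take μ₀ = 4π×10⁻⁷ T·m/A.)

The Biot–Savart field of a circular arc at its centre is B = μ₀Iφ/(4πR), with φ = 2.094 rad.
B = (4π×10⁻⁷ × 15.3 × 2.094) / (4π × 0.0336) = 9.54×10⁻⁵ T.

B ≈ 95.4 μT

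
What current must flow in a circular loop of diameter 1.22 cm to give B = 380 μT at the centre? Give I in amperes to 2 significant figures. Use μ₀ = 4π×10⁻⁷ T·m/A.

At the centre of a circular loop B = μ₀I/(2R), so I = 2RB/μ₀.
With R = 0.0061 m, I = 2 × 0.0061 × 3.80×10⁻⁴ / (4π×10⁻⁷) = 3.69 A.

I ≈ 3.7 A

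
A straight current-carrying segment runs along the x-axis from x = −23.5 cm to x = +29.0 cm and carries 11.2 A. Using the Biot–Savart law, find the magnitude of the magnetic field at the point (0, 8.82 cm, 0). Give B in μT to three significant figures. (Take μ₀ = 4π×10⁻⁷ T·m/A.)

For a finite straight segment, B = (μ₀I/4πd)(sinθ₁ + sinθ₂), where θ₁, θ₂ are the angles from the perpendicular to each end.
The perpendicular distance is d = 0.0882 m; the end-offsets along the wire are a = 0.235 m and b = 0.29 m.
sinθ₁ = 0.235/√(0.235²+0.0882²) = 0.9362; sinθ₂ = 0.29/√(0.29²+0.0882²) = 0.9567.
B = (4π×10⁻⁷ × 11.2) / (4π × 0.0882) × (0.9362 + 0.9567) = 2.40×10⁻⁵ T.

B ≈ 24.0 μT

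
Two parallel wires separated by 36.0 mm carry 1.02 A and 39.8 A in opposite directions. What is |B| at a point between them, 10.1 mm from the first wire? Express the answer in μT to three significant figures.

Each long wire gives B = μ₀I/(2πd). Distances are d₁ = 0.0101 m and d₂ = 0.0259 m.
B₁ = 2.02×10⁻⁵ T, B₂ = 3.07×10⁻⁴ T.
Between antiparallel currents both contributions point the same way, so they add. B = B₁ + B₂ = 2.02×10⁻⁵ + 3.07×10⁻⁴ = 3.28×10⁻⁴ T.

B ≈ 328 μT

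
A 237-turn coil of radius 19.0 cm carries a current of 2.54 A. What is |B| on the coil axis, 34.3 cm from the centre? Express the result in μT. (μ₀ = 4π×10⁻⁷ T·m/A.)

B ≈ 226 μT

For an N-turn flat coil, B = Nμ₀IR²/[2(R²+z²)^(3/2)] with R = 0.19 m, z = 0.343 m.
B = 237 × 9.56×10⁻⁷ T = 2.26×10⁻⁴ T.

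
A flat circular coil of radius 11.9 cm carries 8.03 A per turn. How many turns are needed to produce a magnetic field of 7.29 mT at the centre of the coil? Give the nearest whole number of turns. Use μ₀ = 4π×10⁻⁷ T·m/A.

For an N-turn coil, B = Nμ₀I/(2R). A single turn gives B₁ = 4.24×10⁻⁵ T with R = 0.119 m.
N = B/B₁ = 7.29×10⁻³ / 4.24×10⁻⁵ = 171.94.

N = 172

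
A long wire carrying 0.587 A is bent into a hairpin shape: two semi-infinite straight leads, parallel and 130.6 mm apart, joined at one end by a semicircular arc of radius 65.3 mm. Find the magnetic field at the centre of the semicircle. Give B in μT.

B ≈ 4.62 μT

The semicircular arc contributes B_arc = μ₀I·π/(4πR) = μ₀I/(4R) = 2.82×10⁻⁶ T.
Each semi-infinite lead is at perpendicular distance R = 0.0653 m from the centre, with the perpendicular foot at its near end, so it contributes μ₀I/(4πR); both point the same way, together 1.80×10⁻⁶ T.
Arc and leads all point the same direction: B = 2.82×10⁻⁶ + 1.80×10⁻⁶ = 4.62×10⁻⁶ T.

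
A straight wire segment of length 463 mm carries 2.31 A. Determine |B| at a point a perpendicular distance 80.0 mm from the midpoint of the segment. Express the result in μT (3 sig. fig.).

For a finite straight segment, B = (μ₀I/4πd)(sinθ₁ + sinθ₂), where θ₁, θ₂ are the angles from the perpendicular to each end.
The perpendicular from the point meets the wire at its midpoint, so each end is L/2 = 0.2315 m away along the wire.
sinθ₁ = 0.2315/√(0.2315²+0.08²) = 0.9452; sinθ₂ = 0.2315/√(0.2315²+0.08²) = 0.9452.
B = (4π×10⁻⁷ × 2.31) / (4π × 0.08) × (0.9452 + 0.9452) = 5.46×10⁻⁶ T.

B ≈ 5.46 μT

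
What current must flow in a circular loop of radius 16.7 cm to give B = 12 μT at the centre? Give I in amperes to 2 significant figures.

At the centre of a circular loop B = μ₀I/(2R), so I = 2RB/μ₀.
With R = 0.167 m, I = 2 × 0.167 × 1.20×10⁻⁵ / (4π×10⁻⁷) = 3.19 A.

I ≈ 3.2 A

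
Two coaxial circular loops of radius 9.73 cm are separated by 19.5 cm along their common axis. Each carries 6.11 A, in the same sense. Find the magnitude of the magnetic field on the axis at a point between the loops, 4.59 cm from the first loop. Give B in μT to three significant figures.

Each loop contributes B = μ₀IR²/[2(R²+z²)^(3/2)] on the axis, with z measured from that loop.
Loop 1 (z = 0.0459 m): B₁ = 2.92×10⁻⁵ T. Loop 2 (z = 0.1491 m): B₂ = 6.44×10⁻⁶ T.
The fields add: B = B₁ + B₂ = 3.56×10⁻⁵ T.

B ≈ 35.6 μT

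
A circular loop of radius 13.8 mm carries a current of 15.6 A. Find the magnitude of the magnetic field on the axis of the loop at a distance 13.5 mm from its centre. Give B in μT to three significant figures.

On the axis of a circular loop, B = μ₀IR² / [2(R²+z²)^(3/2)].
R² + z² = (0.0138)² + (0.0135)² = 0.0003727 m², and (R²+z²)^(3/2) = 7.19×10⁻⁶ m³.
B = (4π×10⁻⁷ × 15.6 × 0.0001904) / (2 × 7.19×10⁻⁶) = 2.59×10⁻⁴ T.

B ≈ 259 μT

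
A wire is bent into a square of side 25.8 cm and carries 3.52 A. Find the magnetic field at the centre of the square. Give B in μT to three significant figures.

B ≈ 15.4 μT

Each side is a finite straight segment at perpendicular distance d = a/(2 tan(π/4)) = 0.129 m from the centre, with end-angles ±π/4.
One side contributes B₁ = (μ₀I/4πd)·2 sin(π/4) = 3.86×10⁻⁶ T.
All 4 sides add in the same direction: B = 4 × 3.86×10⁻⁶ = 1.54×10⁻⁵ T.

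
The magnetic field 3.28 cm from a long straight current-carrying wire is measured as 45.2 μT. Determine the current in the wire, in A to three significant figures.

For a long straight wire B = μ₀I/(2πd), so I = 2πdB/μ₀.
I = 2π × 0.0328 × 4.52×10⁻⁵ / (4π×10⁻⁷) = 7.41 A.

I ≈ 7.41 A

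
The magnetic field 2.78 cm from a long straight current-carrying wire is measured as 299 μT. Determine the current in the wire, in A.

For a long straight wire B = μ₀I/(2πd), so I = 2πdB/μ₀.
I = 2π × 0.0278 × 2.99×10⁻⁴ / (4π×10⁻⁷) = 41.6 A.

I ≈ 41.6 A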